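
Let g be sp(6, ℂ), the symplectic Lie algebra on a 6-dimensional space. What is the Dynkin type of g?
This is sp(6), which has dimension 6(6+1)/2 = 21 and rank 6/2 = 3. In the classification of classical Lie algebras, the symplectic algebra sp(2n) has type C_n; here n = 3, so the Dynkin diagram is a chain of 3 nodes with a double edge at one end; the terminal node there is the unique long simple root (C_3). Hence the type is C_3.

C_3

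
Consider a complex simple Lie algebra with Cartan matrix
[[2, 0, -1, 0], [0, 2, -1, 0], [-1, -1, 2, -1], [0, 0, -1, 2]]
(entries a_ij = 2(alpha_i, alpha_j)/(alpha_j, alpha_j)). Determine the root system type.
type D_4

The matrix has rank 4 with 2's on the diagonal. Reading the off-diagonal entries as Dynkin edges (a single edge where a_ij = a_ji = -1; a double or triple edge where a_ij * a_ji = 2 or 3), the diagram is a chain of 2 nodes with a fork of two nodes at one end (D_4). One simple-root ordering that puts it in standard form is (alpha_4, alpha_3, alpha_1, alpha_2). So the algebra is type D_4, i.e. so(8).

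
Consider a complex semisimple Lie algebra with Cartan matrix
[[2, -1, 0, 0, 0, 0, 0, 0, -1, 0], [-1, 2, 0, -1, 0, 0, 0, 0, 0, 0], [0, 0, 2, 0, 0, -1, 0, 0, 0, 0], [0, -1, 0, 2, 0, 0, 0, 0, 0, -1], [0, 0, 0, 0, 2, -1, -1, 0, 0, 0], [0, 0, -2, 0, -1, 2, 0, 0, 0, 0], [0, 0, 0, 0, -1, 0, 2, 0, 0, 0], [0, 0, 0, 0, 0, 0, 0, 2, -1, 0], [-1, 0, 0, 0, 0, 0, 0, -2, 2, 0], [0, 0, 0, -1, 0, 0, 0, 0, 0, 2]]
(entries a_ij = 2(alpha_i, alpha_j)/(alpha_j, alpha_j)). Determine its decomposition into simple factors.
The diagram associated to this matrix has two connected components: the simple roots {alpha_3, alpha_5, alpha_6, alpha_7} form a chain of 4 nodes with a double edge at one end; the terminal node there is the unique short simple root (B_4), and {alpha_1, alpha_2, alpha_4, alpha_8, alpha_9, alpha_10} form a chain of 6 nodes with a double edge at one end; the terminal node there is the unique short simple root (B_6). A semisimple Lie algebra decomposes uniquely as the direct sum of simple ideals, one per connected component of its Dynkin diagram, so g ≅ B_4 ⊕ B_6 (dimension 36 + 78 = 114).

type B_4 + type B_6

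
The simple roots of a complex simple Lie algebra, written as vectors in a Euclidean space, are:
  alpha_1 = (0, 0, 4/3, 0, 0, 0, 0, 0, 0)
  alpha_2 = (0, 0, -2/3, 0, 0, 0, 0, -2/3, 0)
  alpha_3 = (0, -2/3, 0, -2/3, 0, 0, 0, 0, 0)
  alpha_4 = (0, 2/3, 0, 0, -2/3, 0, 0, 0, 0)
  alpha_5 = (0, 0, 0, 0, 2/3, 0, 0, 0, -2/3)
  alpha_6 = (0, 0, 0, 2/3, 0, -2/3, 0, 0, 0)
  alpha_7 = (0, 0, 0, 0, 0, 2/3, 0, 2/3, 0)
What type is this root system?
Compute the Cartan integers a_ij = 2(alpha_i, alpha_j)/(alpha_j, alpha_j); the resulting 7x7 Cartan matrix is
[[2, -2, 0, 0, 0, 0, 0], [-1, 2, 0, 0, 0, 0, -1], [0, 0, 2, -1, 0, -1, 0], [0, 0, -1, 2, -1, 0, 0], [0, 0, 0, -1, 2, 0, 0], [0, 0, -1, 0, 0, 2, -1], [0, -1, 0, 0, 0, -1, 2]].
The roots have two lengths (squared-length ratio 2:1); the short ones are alpha_{2,3,4,5,6,7}. The associated Dynkin diagram is a chain of 7 nodes with a double edge at one end; the terminal node there is the unique long simple root (C_7), so the type is C_7 (the algebra sp(14)).

type C_7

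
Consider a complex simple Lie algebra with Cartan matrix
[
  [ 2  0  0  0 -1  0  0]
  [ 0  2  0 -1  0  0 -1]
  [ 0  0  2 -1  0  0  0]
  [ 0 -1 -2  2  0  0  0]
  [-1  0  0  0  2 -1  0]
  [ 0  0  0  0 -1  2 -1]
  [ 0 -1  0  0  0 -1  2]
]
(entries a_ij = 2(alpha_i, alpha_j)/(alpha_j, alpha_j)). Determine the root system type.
B_7 (so(15))

The matrix has rank 7 with 2's on the diagonal. Reading the off-diagonal entries as Dynkin edges (a single edge where a_ij = a_ji = -1; a double or triple edge where a_ij * a_ji = 2 or 3), the diagram is a chain of 7 nodes with a double edge at one end; the terminal node there is the unique short simple root (B_7). One simple-root ordering that puts it in standard form is (alpha_1, alpha_5, alpha_6, alpha_7, alpha_2, alpha_4, alpha_3). So the algebra is type B_7, i.e. so(15).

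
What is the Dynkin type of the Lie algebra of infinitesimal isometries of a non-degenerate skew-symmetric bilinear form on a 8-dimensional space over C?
This is sp(8), which has dimension 8(8+1)/2 = 36 and rank 8/2 = 4. In the classification of classical Lie algebras, the symplectic algebra sp(2n) has type C_n; here n = 4, so the Dynkin diagram is a chain of 4 nodes with a double edge at one end; the terminal node there is the unique long simple root (C_4). Hence the type is C_4.

C_4 (sp(8))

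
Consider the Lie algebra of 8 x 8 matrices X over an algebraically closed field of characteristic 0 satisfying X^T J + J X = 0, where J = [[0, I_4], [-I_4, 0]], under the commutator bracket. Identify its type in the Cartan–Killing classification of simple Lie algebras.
C_4

This is sp(8), which has dimension 8(8+1)/2 = 36 and rank 8/2 = 4. In the classification of classical Lie algebras, the symplectic algebra sp(2n) has type C_n; here n = 4, so the Dynkin diagram is a chain of 4 nodes with a double edge at one end; the terminal node there is the unique long simple root (C_4). Hence the type is C_4.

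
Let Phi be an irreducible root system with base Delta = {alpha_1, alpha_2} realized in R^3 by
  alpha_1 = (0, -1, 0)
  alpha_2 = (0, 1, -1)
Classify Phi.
Compute the Cartan integers a_ij = 2(alpha_i, alpha_j)/(alpha_j, alpha_j); the resulting 2x2 Cartan matrix is
[[2, -1], [-2, 2]].
The roots have two lengths (squared-length ratio 2:1); the short ones are alpha_{1}. The associated Dynkin diagram is a chain of 2 nodes with a double edge at one end; the terminal node there is the unique short simple root (B_2), so the type is B_2 (the algebra so(5)).

B_2 (so(5))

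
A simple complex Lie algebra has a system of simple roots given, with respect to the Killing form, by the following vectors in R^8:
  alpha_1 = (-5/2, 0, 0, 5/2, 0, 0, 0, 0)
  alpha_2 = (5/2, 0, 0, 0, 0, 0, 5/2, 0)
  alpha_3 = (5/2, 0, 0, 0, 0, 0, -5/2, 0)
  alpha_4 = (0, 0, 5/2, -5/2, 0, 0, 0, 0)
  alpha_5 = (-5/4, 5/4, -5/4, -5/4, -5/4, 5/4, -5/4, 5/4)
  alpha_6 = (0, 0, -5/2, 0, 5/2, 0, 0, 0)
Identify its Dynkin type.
E_6

Compute the Cartan integers a_ij = 2(alpha_i, alpha_j)/(alpha_j, alpha_j); the resulting 6x6 Cartan matrix is
[[2, -1, -1, -1, 0, 0], [-1, 2, 0, 0, -1, 0], [-1, 0, 2, 0, 0, 0], [-1, 0, 0, 2, 0, -1], [0, -1, 0, 0, 2, 0], [0, 0, 0, -1, 0, 2]].
All simple roots have the same length, so the diagram is simply laced. The associated Dynkin diagram is a chain of 5 nodes with one extra node attached to the third node from one end (E_6), so the type is E_6.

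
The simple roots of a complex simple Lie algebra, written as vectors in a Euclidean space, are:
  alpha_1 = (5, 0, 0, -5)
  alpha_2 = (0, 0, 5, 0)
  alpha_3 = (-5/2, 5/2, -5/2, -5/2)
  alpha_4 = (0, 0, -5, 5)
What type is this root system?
Compute the Cartan integers a_ij = 2(alpha_i, alpha_j)/(alpha_j, alpha_j); the resulting 4x4 Cartan matrix is
[[2, 0, 0, -1], [0, 2, -1, -1], [0, -1, 2, 0], [-1, -2, 0, 2]].
The roots have two lengths (squared-length ratio 2:1); the short ones are alpha_{2,3}. The associated Dynkin diagram is a chain of 4 nodes with a double edge between the middle two (F_4), so the type is F_4.

F_4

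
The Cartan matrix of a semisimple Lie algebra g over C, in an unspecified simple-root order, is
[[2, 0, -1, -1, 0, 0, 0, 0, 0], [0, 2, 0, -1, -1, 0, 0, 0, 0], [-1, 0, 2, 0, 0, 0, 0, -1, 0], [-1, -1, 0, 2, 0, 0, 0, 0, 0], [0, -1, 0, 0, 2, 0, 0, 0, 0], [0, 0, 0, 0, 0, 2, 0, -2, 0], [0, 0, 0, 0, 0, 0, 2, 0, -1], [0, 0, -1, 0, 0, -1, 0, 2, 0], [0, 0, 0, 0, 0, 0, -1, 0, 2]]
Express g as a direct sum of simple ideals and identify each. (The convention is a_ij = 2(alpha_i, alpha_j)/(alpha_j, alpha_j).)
A_2 ⊕ C_7

The diagram associated to this matrix has two connected components: the simple roots {alpha_7, alpha_9} form a chain of 2 nodes with single edges (A_2), and {alpha_1, alpha_2, alpha_3, alpha_4, alpha_5, alpha_6, alpha_8} form a chain of 7 nodes with a double edge at one end; the terminal node there is the unique long simple root (C_7). A semisimple Lie algebra decomposes uniquely as the direct sum of simple ideals, one per connected component of its Dynkin diagram, so g ≅ A_2 ⊕ C_7 (dimension 8 + 105 = 113).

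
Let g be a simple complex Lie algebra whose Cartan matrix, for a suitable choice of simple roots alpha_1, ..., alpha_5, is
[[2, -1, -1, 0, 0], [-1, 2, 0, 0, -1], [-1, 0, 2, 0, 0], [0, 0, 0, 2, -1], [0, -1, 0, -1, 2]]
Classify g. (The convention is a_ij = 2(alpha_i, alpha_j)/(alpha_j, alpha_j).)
The matrix has rank 5 with 2's on the diagonal. Reading the off-diagonal entries as Dynkin edges (a single edge where a_ij = a_ji = -1; a double or triple edge where a_ij * a_ji = 2 or 3), the diagram is a chain of 5 nodes with single edges (A_5). One simple-root ordering that puts it in standard form is (alpha_3, alpha_1, alpha_2, alpha_5, alpha_4). So the algebra is type A_5, i.e. sl(6).

A_5 (sl(6))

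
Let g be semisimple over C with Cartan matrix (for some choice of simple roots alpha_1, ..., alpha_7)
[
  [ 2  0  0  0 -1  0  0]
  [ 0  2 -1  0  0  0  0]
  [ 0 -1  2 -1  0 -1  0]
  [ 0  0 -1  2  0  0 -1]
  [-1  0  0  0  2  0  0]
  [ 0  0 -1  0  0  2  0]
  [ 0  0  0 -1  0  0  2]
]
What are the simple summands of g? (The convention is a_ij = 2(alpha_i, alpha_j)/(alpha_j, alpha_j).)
type A_2 + type D_5

The diagram associated to this matrix has two connected components: the simple roots {alpha_1, alpha_5} form a chain of 2 nodes with single edges (A_2), and {alpha_2, alpha_3, alpha_4, alpha_6, alpha_7} form a chain of 3 nodes with a fork of two nodes at one end (D_5). A semisimple Lie algebra decomposes uniquely as the direct sum of simple ideals, one per connected component of its Dynkin diagram, so g ≅ A_2 ⊕ D_5 (dimension 8 + 45 = 53).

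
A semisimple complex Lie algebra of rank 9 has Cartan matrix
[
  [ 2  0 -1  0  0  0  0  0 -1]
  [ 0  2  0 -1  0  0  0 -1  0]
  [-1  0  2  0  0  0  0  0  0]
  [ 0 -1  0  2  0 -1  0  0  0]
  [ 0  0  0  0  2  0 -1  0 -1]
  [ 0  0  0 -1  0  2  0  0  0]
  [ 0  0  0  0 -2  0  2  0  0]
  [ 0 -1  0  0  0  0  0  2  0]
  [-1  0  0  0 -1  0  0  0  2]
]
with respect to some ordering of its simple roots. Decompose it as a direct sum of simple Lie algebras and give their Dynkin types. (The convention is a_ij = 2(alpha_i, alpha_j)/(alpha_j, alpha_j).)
The diagram associated to this matrix has two connected components: the simple roots {alpha_2, alpha_4, alpha_6, alpha_8} form a chain of 4 nodes with single edges (A_4), and {alpha_1, alpha_3, alpha_5, alpha_7, alpha_9} form a chain of 5 nodes with a double edge at one end; the terminal node there is the unique long simple root (C_5). A semisimple Lie algebra decomposes uniquely as the direct sum of simple ideals, one per connected component of its Dynkin diagram, so g ≅ A_4 ⊕ C_5 (dimension 24 + 55 = 79).

A4 ⊕ C5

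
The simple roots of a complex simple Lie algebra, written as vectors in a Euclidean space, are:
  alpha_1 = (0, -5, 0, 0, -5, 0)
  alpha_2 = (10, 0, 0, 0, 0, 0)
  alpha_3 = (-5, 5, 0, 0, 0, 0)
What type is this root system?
C_3 (sp(6))

Compute the Cartan integers a_ij = 2(alpha_i, alpha_j)/(alpha_j, alpha_j); the resulting 3x3 Cartan matrix is
[[2, 0, -1], [0, 2, -2], [-1, -1, 2]].
The roots have two lengths (squared-length ratio 2:1); the short ones are alpha_{1,3}. The associated Dynkin diagram is a chain of 3 nodes with a double edge at one end; the terminal node there is the unique long simple root (C_3), so the type is C_3 (the algebra sp(6)).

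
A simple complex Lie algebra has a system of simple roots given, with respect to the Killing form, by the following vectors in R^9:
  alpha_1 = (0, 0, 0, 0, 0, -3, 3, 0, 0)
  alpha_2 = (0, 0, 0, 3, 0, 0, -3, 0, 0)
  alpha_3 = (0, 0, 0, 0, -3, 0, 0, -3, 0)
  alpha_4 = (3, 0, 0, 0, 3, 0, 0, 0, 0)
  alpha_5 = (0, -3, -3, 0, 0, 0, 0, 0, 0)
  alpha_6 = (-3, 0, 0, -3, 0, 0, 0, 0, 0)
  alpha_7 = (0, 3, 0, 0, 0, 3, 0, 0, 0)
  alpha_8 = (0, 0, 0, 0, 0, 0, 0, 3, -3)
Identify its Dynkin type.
A_8

Compute the Cartan integers a_ij = 2(alpha_i, alpha_j)/(alpha_j, alpha_j); the resulting 8x8 Cartan matrix is
[[2, -1, 0, 0, 0, 0, -1, 0], [-1, 2, 0, 0, 0, -1, 0, 0], [0, 0, 2, -1, 0, 0, 0, -1], [0, 0, -1, 2, 0, -1, 0, 0], [0, 0, 0, 0, 2, 0, -1, 0], [0, -1, 0, -1, 0, 2, 0, 0], [-1, 0, 0, 0, -1, 0, 2, 0], [0, 0, -1, 0, 0, 0, 0, 2]].
All simple roots have the same length, so the diagram is simply laced. The associated Dynkin diagram is a chain of 8 nodes with single edges (A_8), so the type is A_8 (the algebra sl(9)).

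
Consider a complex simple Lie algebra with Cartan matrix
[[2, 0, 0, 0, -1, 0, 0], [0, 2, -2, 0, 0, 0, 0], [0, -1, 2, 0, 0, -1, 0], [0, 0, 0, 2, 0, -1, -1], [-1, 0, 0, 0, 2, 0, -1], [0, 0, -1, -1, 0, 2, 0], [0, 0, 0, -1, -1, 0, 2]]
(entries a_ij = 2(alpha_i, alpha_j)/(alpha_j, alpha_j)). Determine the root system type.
The matrix has rank 7 with 2's on the diagonal. Reading the off-diagonal entries as Dynkin edges (a single edge where a_ij = a_ji = -1; a double or triple edge where a_ij * a_ji = 2 or 3), the diagram is a chain of 7 nodes with a double edge at one end; the terminal node there is the unique long simple root (C_7). One simple-root ordering that puts it in standard form is (alpha_1, alpha_5, alpha_7, alpha_4, alpha_6, alpha_3, alpha_2). So the algebra is type C_7, i.e. sp(14).

C7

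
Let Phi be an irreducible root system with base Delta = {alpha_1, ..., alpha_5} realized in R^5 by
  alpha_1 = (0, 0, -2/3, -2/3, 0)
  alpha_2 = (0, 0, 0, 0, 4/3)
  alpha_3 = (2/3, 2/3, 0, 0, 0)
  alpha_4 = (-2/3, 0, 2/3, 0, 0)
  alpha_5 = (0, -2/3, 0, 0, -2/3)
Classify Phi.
Compute the Cartan integers a_ij = 2(alpha_i, alpha_j)/(alpha_j, alpha_j); the resulting 5x5 Cartan matrix is
[[2, 0, 0, -1, 0], [0, 2, 0, 0, -2], [0, 0, 2, -1, -1], [-1, 0, -1, 2, 0], [0, -1, -1, 0, 2]].
The roots have two lengths (squared-length ratio 2:1); the short ones are alpha_{1,3,4,5}. The associated Dynkin diagram is a chain of 5 nodes with a double edge at one end; the terminal node there is the unique long simple root (C_5), so the type is C_5 (the algebra sp(10)).

C_5 (sp(10))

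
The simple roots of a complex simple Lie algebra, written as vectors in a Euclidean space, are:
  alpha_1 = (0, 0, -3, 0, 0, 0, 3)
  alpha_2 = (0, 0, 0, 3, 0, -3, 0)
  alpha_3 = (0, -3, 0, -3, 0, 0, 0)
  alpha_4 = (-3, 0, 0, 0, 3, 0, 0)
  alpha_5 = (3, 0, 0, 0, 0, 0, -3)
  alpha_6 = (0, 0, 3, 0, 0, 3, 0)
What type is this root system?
A_6

Compute the Cartan integers a_ij = 2(alpha_i, alpha_j)/(alpha_j, alpha_j); the resulting 6x6 Cartan matrix is
[[2, 0, 0, 0, -1, -1], [0, 2, -1, 0, 0, -1], [0, -1, 2, 0, 0, 0], [0, 0, 0, 2, -1, 0], [-1, 0, 0, -1, 2, 0], [-1, -1, 0, 0, 0, 2]].
All simple roots have the same length, so the diagram is simply laced. The associated Dynkin diagram is a chain of 6 nodes with single edges (A_6), so the type is A_6 (the algebra sl(7)).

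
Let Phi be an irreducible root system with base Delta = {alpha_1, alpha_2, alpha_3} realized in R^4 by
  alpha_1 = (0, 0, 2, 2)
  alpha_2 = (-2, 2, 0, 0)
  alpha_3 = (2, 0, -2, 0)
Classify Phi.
A3

Compute the Cartan integers a_ij = 2(alpha_i, alpha_j)/(alpha_j, alpha_j); the resulting 3x3 Cartan matrix is
[[2, 0, -1], [0, 2, -1], [-1, -1, 2]].
All simple roots have the same length, so the diagram is simply laced. The associated Dynkin diagram is a chain of 3 nodes with single edges (A_3), so the type is A_3 (the algebra sl(4)).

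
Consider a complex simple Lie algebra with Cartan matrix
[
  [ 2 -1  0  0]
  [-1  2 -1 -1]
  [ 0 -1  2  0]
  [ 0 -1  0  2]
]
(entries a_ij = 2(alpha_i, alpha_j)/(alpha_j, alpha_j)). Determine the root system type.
type D_4

The matrix has rank 4 with 2's on the diagonal. Reading the off-diagonal entries as Dynkin edges (a single edge where a_ij = a_ji = -1; a double or triple edge where a_ij * a_ji = 2 or 3), the diagram is a chain of 2 nodes with a fork of two nodes at one end (D_4). One simple-root ordering that puts it in standard form is (alpha_1, alpha_2, alpha_4, alpha_3). So the algebra is type D_4, i.e. so(8).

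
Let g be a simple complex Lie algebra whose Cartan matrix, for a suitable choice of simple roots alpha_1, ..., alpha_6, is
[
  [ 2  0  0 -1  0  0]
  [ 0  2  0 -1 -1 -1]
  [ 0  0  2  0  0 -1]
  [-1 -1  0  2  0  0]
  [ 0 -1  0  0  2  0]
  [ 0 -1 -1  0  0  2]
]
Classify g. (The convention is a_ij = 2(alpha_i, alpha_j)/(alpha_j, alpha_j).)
type E_6

The matrix has rank 6 with 2's on the diagonal. Reading the off-diagonal entries as Dynkin edges (a single edge where a_ij = a_ji = -1; a double or triple edge where a_ij * a_ji = 2 or 3), the diagram is a chain of 5 nodes with one extra node attached to the third node from one end (E_6). One simple-root ordering that puts it in standard form is (alpha_3, alpha_5, alpha_6, alpha_2, alpha_4, alpha_1). So the algebra is type E_6.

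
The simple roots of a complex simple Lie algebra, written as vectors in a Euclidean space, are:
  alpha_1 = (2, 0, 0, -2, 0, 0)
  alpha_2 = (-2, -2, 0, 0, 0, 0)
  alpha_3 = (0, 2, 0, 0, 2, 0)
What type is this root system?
A3

Compute the Cartan integers a_ij = 2(alpha_i, alpha_j)/(alpha_j, alpha_j); the resulting 3x3 Cartan matrix is
[[2, -1, 0], [-1, 2, -1], [0, -1, 2]].
All simple roots have the same length, so the diagram is simply laced. The associated Dynkin diagram is a chain of 3 nodes with single edges (A_3), so the type is A_3 (the algebra sl(4)).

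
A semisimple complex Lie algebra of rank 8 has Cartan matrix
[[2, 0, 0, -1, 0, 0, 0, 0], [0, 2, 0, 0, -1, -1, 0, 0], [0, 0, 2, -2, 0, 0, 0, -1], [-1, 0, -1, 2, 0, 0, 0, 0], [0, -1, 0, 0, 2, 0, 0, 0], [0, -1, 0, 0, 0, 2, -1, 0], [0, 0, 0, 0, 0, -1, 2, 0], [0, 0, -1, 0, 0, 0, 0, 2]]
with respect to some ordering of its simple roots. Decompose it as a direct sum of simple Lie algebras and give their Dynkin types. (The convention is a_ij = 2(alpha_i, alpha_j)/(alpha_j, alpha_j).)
A_4 (sl(5)) + F_4

The diagram associated to this matrix has two connected components: the simple roots {alpha_2, alpha_5, alpha_6, alpha_7} form a chain of 4 nodes with single edges (A_4), and {alpha_1, alpha_3, alpha_4, alpha_8} form a chain of 4 nodes with a double edge between the middle two (F_4). A semisimple Lie algebra decomposes uniquely as the direct sum of simple ideals, one per connected component of its Dynkin diagram, so g ≅ A_4 ⊕ F_4 (dimension 24 + 52 = 76).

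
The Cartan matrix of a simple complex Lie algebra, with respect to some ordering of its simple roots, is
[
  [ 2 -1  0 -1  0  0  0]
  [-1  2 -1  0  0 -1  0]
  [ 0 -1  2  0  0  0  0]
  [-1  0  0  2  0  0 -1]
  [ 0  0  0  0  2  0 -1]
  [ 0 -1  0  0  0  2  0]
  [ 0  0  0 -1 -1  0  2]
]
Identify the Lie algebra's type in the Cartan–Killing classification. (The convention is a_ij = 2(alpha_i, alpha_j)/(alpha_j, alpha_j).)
The matrix has rank 7 with 2's on the diagonal. Reading the off-diagonal entries as Dynkin edges (a single edge where a_ij = a_ji = -1; a double or triple edge where a_ij * a_ji = 2 or 3), the diagram is a chain of 5 nodes with a fork of two nodes at one end (D_7). One simple-root ordering that puts it in standard form is (alpha_5, alpha_7, alpha_4, alpha_1, alpha_2, alpha_6, alpha_3). So the algebra is type D_7, i.e. so(14).

D7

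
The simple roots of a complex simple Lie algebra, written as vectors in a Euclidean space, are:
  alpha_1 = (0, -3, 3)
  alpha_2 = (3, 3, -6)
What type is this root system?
type G_2

Compute the Cartan integers a_ij = 2(alpha_i, alpha_j)/(alpha_j, alpha_j); the resulting 2x2 Cartan matrix is
[[2, -1], [-3, 2]].
The roots have two lengths (squared-length ratio 3:1); the short ones are alpha_{1}. The associated Dynkin diagram is two nodes joined by a triple edge (G_2), so the type is G_2.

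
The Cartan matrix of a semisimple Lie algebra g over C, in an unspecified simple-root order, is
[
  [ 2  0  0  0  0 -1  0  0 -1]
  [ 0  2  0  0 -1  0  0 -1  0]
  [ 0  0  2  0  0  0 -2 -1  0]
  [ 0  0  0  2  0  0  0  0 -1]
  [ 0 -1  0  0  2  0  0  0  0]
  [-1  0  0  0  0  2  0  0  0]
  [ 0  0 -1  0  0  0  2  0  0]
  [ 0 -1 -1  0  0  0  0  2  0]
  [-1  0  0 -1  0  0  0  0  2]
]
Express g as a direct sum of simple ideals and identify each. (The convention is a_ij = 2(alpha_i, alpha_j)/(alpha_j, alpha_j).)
The diagram associated to this matrix has two connected components: the simple roots {alpha_1, alpha_4, alpha_6, alpha_9} form a chain of 4 nodes with single edges (A_4), and {alpha_2, alpha_3, alpha_5, alpha_7, alpha_8} form a chain of 5 nodes with a double edge at one end; the terminal node there is the unique short simple root (B_5). A semisimple Lie algebra decomposes uniquely as the direct sum of simple ideals, one per connected component of its Dynkin diagram, so g ≅ A_4 ⊕ B_5 (dimension 24 + 55 = 79).

type A_4 ⊕ type B_5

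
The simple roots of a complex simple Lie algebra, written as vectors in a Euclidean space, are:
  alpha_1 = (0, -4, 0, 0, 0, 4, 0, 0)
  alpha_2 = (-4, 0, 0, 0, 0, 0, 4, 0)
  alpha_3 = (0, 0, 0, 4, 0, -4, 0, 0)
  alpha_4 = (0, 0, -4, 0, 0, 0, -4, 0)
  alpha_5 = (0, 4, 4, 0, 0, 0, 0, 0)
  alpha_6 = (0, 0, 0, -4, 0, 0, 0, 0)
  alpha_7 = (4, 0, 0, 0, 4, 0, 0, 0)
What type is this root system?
B_7 (so(15))

Compute the Cartan integers a_ij = 2(alpha_i, alpha_j)/(alpha_j, alpha_j); the resulting 7x7 Cartan matrix is
[[2, 0, -1, 0, -1, 0, 0], [0, 2, 0, -1, 0, 0, -1], [-1, 0, 2, 0, 0, -2, 0], [0, -1, 0, 2, -1, 0, 0], [-1, 0, 0, -1, 2, 0, 0], [0, 0, -1, 0, 0, 2, 0], [0, -1, 0, 0, 0, 0, 2]].
The roots have two lengths (squared-length ratio 2:1); the short ones are alpha_{6}. The associated Dynkin diagram is a chain of 7 nodes with a double edge at one end; the terminal node there is the unique short simple root (B_7), so the type is B_7 (the algebra so(15)).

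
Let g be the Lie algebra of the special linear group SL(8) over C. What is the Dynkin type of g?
A7

This is sl(8), which has dimension 8^2 - 1 = 63 and rank 8 - 1 = 7 (a Cartan subalgebra is the diagonal traceless matrices). In the classification of classical Lie algebras, the special linear algebra sl(n+1) has type A_n; here n = 7, so the Dynkin diagram is a chain of 7 nodes with single edges (A_7). Hence the type is A_7.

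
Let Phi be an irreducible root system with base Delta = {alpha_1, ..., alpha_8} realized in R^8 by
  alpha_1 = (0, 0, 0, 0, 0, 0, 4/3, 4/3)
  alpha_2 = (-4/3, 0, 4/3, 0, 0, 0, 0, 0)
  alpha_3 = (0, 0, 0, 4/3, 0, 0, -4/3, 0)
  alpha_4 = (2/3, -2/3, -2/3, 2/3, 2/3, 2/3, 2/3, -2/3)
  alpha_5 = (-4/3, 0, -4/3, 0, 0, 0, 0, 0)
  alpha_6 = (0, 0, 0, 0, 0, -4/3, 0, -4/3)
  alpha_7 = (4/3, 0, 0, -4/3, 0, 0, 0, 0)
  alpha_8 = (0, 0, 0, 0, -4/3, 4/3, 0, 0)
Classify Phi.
Compute the Cartan integers a_ij = 2(alpha_i, alpha_j)/(alpha_j, alpha_j); the resulting 8x8 Cartan matrix is
[[2, 0, -1, 0, 0, -1, 0, 0], [0, 2, 0, -1, 0, 0, -1, 0], [-1, 0, 2, 0, 0, 0, -1, 0], [0, -1, 0, 2, 0, 0, 0, 0], [0, 0, 0, 0, 2, 0, -1, 0], [-1, 0, 0, 0, 0, 2, 0, -1], [0, -1, -1, 0, -1, 0, 2, 0], [0, 0, 0, 0, 0, -1, 0, 2]].
All simple roots have the same length, so the diagram is simply laced. The associated Dynkin diagram is a chain of 7 nodes with one extra node attached to the third node from one end (E_8), so the type is E_8.

E_8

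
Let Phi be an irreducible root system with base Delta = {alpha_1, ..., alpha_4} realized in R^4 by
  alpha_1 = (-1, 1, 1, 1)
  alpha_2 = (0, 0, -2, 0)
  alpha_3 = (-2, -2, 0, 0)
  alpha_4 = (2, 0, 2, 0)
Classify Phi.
Compute the Cartan integers a_ij = 2(alpha_i, alpha_j)/(alpha_j, alpha_j); the resulting 4x4 Cartan matrix is
[[2, -1, 0, 0], [-1, 2, 0, -1], [0, 0, 2, -1], [0, -2, -1, 2]].
The roots have two lengths (squared-length ratio 2:1); the short ones are alpha_{1,2}. The associated Dynkin diagram is a chain of 4 nodes with a double edge between the middle two (F_4), so the type is F_4.

type F_4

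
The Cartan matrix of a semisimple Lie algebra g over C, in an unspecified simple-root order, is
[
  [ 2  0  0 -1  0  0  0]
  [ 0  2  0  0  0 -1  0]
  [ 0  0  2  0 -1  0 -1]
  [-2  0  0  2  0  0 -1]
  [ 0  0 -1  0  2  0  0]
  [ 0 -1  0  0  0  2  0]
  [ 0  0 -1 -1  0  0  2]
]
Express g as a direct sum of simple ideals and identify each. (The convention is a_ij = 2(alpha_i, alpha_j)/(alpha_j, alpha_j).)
type A_2 ⊕ type B_5

The diagram associated to this matrix has two connected components: the simple roots {alpha_2, alpha_6} form a chain of 2 nodes with single edges (A_2), and {alpha_1, alpha_3, alpha_4, alpha_5, alpha_7} form a chain of 5 nodes with a double edge at one end; the terminal node there is the unique short simple root (B_5). A semisimple Lie algebra decomposes uniquely as the direct sum of simple ideals, one per connected component of its Dynkin diagram, so g ≅ A_2 ⊕ B_5 (dimension 8 + 55 = 63).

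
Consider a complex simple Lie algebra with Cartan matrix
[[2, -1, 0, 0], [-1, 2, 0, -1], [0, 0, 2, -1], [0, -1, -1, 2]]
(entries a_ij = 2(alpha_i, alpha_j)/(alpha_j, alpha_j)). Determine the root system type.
type A_4

The matrix has rank 4 with 2's on the diagonal. Reading the off-diagonal entries as Dynkin edges (a single edge where a_ij = a_ji = -1; a double or triple edge where a_ij * a_ji = 2 or 3), the diagram is a chain of 4 nodes with single edges (A_4). One simple-root ordering that puts it in standard form is (alpha_3, alpha_4, alpha_2, alpha_1). So the algebra is type A_4, i.e. sl(5).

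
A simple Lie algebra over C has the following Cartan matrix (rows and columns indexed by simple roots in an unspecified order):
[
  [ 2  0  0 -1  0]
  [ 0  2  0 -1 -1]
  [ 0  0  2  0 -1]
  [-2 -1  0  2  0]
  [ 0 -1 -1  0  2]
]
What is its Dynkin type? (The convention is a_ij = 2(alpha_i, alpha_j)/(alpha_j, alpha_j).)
B_5

The matrix has rank 5 with 2's on the diagonal. Reading the off-diagonal entries as Dynkin edges (a single edge where a_ij = a_ji = -1; a double or triple edge where a_ij * a_ji = 2 or 3), the diagram is a chain of 5 nodes with a double edge at one end; the terminal node there is the unique short simple root (B_5). One simple-root ordering that puts it in standard form is (alpha_3, alpha_5, alpha_2, alpha_4, alpha_1). So the algebra is type B_5, i.e. so(11).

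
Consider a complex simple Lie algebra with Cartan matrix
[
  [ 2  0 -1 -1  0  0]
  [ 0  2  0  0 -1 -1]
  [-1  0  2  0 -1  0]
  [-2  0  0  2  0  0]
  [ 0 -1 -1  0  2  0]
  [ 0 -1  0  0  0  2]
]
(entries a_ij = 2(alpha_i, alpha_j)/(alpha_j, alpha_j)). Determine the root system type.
The matrix has rank 6 with 2's on the diagonal. Reading the off-diagonal entries as Dynkin edges (a single edge where a_ij = a_ji = -1; a double or triple edge where a_ij * a_ji = 2 or 3), the diagram is a chain of 6 nodes with a double edge at one end; the terminal node there is the unique long simple root (C_6). One simple-root ordering that puts it in standard form is (alpha_6, alpha_2, alpha_5, alpha_3, alpha_1, alpha_4). So the algebra is type C_6, i.e. sp(12).

type C_6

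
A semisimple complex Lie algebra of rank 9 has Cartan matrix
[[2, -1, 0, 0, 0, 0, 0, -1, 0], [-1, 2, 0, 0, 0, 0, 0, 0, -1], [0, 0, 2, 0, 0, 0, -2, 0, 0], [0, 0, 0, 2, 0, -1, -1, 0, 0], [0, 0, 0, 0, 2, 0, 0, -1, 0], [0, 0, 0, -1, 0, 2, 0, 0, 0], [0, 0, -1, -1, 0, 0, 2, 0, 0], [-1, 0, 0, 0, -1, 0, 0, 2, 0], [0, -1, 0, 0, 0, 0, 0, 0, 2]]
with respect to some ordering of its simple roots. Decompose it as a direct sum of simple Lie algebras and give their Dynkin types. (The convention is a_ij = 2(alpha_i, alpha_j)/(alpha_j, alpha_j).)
A5 ⊕ C4

The diagram associated to this matrix has two connected components: the simple roots {alpha_1, alpha_2, alpha_5, alpha_8, alpha_9} form a chain of 5 nodes with single edges (A_5), and {alpha_3, alpha_4, alpha_6, alpha_7} form a chain of 4 nodes with a double edge at one end; the terminal node there is the unique long simple root (C_4). A semisimple Lie algebra decomposes uniquely as the direct sum of simple ideals, one per connected component of its Dynkin diagram, so g ≅ A_5 ⊕ C_4 (dimension 35 + 36 = 71).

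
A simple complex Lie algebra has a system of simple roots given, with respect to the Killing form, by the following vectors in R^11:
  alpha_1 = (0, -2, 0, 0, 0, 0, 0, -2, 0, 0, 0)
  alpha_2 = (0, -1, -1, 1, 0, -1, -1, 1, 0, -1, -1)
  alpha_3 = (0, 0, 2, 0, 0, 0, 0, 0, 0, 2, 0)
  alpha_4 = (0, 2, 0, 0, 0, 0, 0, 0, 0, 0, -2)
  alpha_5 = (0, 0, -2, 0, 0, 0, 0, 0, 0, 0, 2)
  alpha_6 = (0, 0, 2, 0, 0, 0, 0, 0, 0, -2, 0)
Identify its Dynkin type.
Compute the Cartan integers a_ij = 2(alpha_i, alpha_j)/(alpha_j, alpha_j); the resulting 6x6 Cartan matrix is
[[2, 0, 0, -1, 0, 0], [0, 2, -1, 0, 0, 0], [0, -1, 2, 0, -1, 0], [-1, 0, 0, 2, -1, 0], [0, 0, -1, -1, 2, -1], [0, 0, 0, 0, -1, 2]].
All simple roots have the same length, so the diagram is simply laced. The associated Dynkin diagram is a chain of 5 nodes with one extra node attached to the third node from one end (E_6), so the type is E_6.

type E_6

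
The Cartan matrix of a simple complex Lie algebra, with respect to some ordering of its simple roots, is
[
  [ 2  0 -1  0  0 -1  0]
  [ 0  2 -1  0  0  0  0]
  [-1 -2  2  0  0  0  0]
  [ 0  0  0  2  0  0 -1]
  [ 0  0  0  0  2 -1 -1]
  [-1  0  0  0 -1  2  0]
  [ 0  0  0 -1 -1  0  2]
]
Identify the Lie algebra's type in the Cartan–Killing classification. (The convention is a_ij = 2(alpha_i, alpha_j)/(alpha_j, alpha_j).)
The matrix has rank 7 with 2's on the diagonal. Reading the off-diagonal entries as Dynkin edges (a single edge where a_ij = a_ji = -1; a double or triple edge where a_ij * a_ji = 2 or 3), the diagram is a chain of 7 nodes with a double edge at one end; the terminal node there is the unique short simple root (B_7). One simple-root ordering that puts it in standard form is (alpha_4, alpha_7, alpha_5, alpha_6, alpha_1, alpha_3, alpha_2). So the algebra is type B_7, i.e. so(15).

type B_7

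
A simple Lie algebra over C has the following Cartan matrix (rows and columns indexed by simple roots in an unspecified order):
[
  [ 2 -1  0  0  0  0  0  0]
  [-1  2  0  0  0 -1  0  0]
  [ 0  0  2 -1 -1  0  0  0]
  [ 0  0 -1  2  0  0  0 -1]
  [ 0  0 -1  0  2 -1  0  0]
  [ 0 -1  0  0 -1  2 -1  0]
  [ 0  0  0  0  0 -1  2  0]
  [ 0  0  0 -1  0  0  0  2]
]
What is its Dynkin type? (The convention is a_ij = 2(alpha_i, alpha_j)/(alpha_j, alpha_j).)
E8

The matrix has rank 8 with 2's on the diagonal. Reading the off-diagonal entries as Dynkin edges (a single edge where a_ij = a_ji = -1; a double or triple edge where a_ij * a_ji = 2 or 3), the diagram is a chain of 7 nodes with one extra node attached to the third node from one end (E_8). One simple-root ordering that puts it in standard form is (alpha_1, alpha_7, alpha_2, alpha_6, alpha_5, alpha_3, alpha_4, alpha_8). So the algebra is type E_8.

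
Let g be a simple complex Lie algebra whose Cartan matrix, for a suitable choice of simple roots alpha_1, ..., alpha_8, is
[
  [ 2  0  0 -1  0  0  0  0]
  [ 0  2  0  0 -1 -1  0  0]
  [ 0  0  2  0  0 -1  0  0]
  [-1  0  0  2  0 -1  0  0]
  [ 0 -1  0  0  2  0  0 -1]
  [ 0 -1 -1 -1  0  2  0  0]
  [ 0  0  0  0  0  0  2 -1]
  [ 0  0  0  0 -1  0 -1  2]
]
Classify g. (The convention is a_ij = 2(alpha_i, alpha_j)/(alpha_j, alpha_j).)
E8

The matrix has rank 8 with 2's on the diagonal. Reading the off-diagonal entries as Dynkin edges (a single edge where a_ij = a_ji = -1; a double or triple edge where a_ij * a_ji = 2 or 3), the diagram is a chain of 7 nodes with one extra node attached to the third node from one end (E_8). One simple-root ordering that puts it in standard form is (alpha_1, alpha_3, alpha_4, alpha_6, alpha_2, alpha_5, alpha_8, alpha_7). So the algebra is type E_8.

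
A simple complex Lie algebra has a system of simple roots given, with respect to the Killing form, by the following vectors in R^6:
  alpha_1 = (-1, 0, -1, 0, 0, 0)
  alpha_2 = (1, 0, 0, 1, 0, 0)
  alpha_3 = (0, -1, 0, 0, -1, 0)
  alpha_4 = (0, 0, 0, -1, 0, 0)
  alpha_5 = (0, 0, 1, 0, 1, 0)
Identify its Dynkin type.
type B_5

Compute the Cartan integers a_ij = 2(alpha_i, alpha_j)/(alpha_j, alpha_j); the resulting 5x5 Cartan matrix is
[[2, -1, 0, 0, -1], [-1, 2, 0, -2, 0], [0, 0, 2, 0, -1], [0, -1, 0, 2, 0], [-1, 0, -1, 0, 2]].
The roots have two lengths (squared-length ratio 2:1); the short ones are alpha_{4}. The associated Dynkin diagram is a chain of 5 nodes with a double edge at one end; the terminal node there is the unique short simple root (B_5), so the type is B_5 (the algebra so(11)).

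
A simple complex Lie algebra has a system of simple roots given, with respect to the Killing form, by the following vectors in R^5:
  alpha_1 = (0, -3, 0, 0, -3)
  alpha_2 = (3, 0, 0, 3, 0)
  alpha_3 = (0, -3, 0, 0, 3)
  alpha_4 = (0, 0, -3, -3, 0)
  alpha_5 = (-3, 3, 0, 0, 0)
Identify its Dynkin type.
Compute the Cartan integers a_ij = 2(alpha_i, alpha_j)/(alpha_j, alpha_j); the resulting 5x5 Cartan matrix is
[[2, 0, 0, 0, -1], [0, 2, 0, -1, -1], [0, 0, 2, 0, -1], [0, -1, 0, 2, 0], [-1, -1, -1, 0, 2]].
All simple roots have the same length, so the diagram is simply laced. The associated Dynkin diagram is a chain of 3 nodes with a fork of two nodes at one end (D_5), so the type is D_5 (the algebra so(10)).

D_5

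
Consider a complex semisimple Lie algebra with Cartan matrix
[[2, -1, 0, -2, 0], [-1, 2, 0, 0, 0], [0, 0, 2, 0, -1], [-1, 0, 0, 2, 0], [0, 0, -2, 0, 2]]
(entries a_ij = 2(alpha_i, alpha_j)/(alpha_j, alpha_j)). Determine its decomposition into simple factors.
B_2 ⊕ B_3

The diagram associated to this matrix has two connected components: the simple roots {alpha_3, alpha_5} form a chain of 2 nodes with a double edge at one end; the terminal node there is the unique short simple root (B_2), and {alpha_1, alpha_2, alpha_4} form a chain of 3 nodes with a double edge at one end; the terminal node there is the unique short simple root (B_3). A semisimple Lie algebra decomposes uniquely as the direct sum of simple ideals, one per connected component of its Dynkin diagram, so g ≅ B_2 ⊕ B_3 (dimension 10 + 21 = 31).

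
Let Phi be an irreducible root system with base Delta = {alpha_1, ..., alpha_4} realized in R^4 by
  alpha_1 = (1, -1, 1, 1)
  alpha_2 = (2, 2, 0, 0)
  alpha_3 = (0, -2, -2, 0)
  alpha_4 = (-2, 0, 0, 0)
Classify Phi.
F4

Compute the Cartan integers a_ij = 2(alpha_i, alpha_j)/(alpha_j, alpha_j); the resulting 4x4 Cartan matrix is
[[2, 0, 0, -1], [0, 2, -1, -2], [0, -1, 2, 0], [-1, -1, 0, 2]].
The roots have two lengths (squared-length ratio 2:1); the short ones are alpha_{1,4}. The associated Dynkin diagram is a chain of 4 nodes with a double edge between the middle two (F_4), so the type is F_4.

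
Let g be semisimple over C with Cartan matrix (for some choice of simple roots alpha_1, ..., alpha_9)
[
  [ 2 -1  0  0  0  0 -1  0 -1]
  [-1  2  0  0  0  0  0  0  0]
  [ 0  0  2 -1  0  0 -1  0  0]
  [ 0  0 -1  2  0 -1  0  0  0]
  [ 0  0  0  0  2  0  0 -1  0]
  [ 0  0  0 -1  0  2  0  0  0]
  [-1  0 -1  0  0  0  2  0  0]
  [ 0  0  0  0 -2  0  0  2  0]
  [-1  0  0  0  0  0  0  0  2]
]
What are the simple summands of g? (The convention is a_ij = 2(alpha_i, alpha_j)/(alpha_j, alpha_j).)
B2 + D7

The diagram associated to this matrix has two connected components: the simple roots {alpha_5, alpha_8} form a chain of 2 nodes with a double edge at one end; the terminal node there is the unique short simple root (B_2), and {alpha_1, alpha_2, alpha_3, alpha_4, alpha_6, alpha_7, alpha_9} form a chain of 5 nodes with a fork of two nodes at one end (D_7). A semisimple Lie algebra decomposes uniquely as the direct sum of simple ideals, one per connected component of its Dynkin diagram, so g ≅ B_2 ⊕ D_7 (dimension 10 + 91 = 101).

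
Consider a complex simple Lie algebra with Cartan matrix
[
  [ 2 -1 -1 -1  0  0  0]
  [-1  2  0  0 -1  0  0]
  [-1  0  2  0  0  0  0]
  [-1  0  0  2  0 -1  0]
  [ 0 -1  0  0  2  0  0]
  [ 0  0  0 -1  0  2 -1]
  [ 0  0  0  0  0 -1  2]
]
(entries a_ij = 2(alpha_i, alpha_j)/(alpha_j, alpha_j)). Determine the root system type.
The matrix has rank 7 with 2's on the diagonal. Reading the off-diagonal entries as Dynkin edges (a single edge where a_ij = a_ji = -1; a double or triple edge where a_ij * a_ji = 2 or 3), the diagram is a chain of 6 nodes with one extra node attached to the third node from one end (E_7). One simple-root ordering that puts it in standard form is (alpha_5, alpha_3, alpha_2, alpha_1, alpha_4, alpha_6, alpha_7). So the algebra is type E_7.

type E_7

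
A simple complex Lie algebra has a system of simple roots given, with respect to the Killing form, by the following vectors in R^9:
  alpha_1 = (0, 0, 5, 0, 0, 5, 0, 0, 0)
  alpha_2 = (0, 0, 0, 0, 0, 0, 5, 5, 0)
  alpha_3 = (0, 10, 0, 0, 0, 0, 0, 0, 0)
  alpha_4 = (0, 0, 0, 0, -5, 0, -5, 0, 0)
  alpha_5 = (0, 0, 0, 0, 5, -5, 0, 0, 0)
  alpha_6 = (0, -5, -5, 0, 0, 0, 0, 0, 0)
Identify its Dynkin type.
C_6 (sp(12))

Compute the Cartan integers a_ij = 2(alpha_i, alpha_j)/(alpha_j, alpha_j); the resulting 6x6 Cartan matrix is
[[2, 0, 0, 0, -1, -1], [0, 2, 0, -1, 0, 0], [0, 0, 2, 0, 0, -2], [0, -1, 0, 2, -1, 0], [-1, 0, 0, -1, 2, 0], [-1, 0, -1, 0, 0, 2]].
The roots have two lengths (squared-length ratio 2:1); the short ones are alpha_{1,2,4,5,6}. The associated Dynkin diagram is a chain of 6 nodes with a double edge at one end; the terminal node there is the unique long simple root (C_6), so the type is C_6 (the algebra sp(12)).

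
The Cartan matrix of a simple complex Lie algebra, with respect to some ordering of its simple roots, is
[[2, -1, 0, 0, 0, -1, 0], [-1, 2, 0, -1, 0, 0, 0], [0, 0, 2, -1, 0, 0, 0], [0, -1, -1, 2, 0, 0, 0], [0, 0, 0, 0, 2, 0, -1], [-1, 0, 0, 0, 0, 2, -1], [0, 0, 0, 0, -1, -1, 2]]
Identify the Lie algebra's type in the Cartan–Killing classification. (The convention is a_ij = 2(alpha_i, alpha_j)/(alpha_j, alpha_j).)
The matrix has rank 7 with 2's on the diagonal. Reading the off-diagonal entries as Dynkin edges (a single edge where a_ij = a_ji = -1; a double or triple edge where a_ij * a_ji = 2 or 3), the diagram is a chain of 7 nodes with single edges (A_7). One simple-root ordering that puts it in standard form is (alpha_5, alpha_7, alpha_6, alpha_1, alpha_2, alpha_4, alpha_3). So the algebra is type A_7, i.e. sl(8).

A7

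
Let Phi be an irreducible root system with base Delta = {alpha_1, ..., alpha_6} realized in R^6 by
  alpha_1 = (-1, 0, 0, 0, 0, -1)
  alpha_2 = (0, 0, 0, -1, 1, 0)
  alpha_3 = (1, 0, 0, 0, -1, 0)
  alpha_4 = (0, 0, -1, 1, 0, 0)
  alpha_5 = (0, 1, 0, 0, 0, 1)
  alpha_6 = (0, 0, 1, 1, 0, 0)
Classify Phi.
D_6

Compute the Cartan integers a_ij = 2(alpha_i, alpha_j)/(alpha_j, alpha_j); the resulting 6x6 Cartan matrix is
[[2, 0, -1, 0, -1, 0], [0, 2, -1, -1, 0, -1], [-1, -1, 2, 0, 0, 0], [0, -1, 0, 2, 0, 0], [-1, 0, 0, 0, 2, 0], [0, -1, 0, 0, 0, 2]].
All simple roots have the same length, so the diagram is simply laced. The associated Dynkin diagram is a chain of 4 nodes with a fork of two nodes at one end (D_6), so the type is D_6 (the algebra so(12)).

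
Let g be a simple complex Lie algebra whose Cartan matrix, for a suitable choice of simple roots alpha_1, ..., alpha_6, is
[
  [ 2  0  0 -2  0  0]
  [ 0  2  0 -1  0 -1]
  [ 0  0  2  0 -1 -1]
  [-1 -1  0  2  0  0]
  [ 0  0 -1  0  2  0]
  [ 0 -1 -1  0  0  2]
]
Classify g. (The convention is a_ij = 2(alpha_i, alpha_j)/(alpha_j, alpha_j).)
C_6

The matrix has rank 6 with 2's on the diagonal. Reading the off-diagonal entries as Dynkin edges (a single edge where a_ij = a_ji = -1; a double or triple edge where a_ij * a_ji = 2 or 3), the diagram is a chain of 6 nodes with a double edge at one end; the terminal node there is the unique long simple root (C_6). One simple-root ordering that puts it in standard form is (alpha_5, alpha_3, alpha_6, alpha_2, alpha_4, alpha_1). So the algebra is type C_6, i.e. sp(12).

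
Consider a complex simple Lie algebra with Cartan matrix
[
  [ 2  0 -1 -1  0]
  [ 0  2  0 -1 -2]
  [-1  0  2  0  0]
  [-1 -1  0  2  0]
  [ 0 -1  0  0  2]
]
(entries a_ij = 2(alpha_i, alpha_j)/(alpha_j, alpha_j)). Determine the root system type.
B_5 (so(11))

The matrix has rank 5 with 2's on the diagonal. Reading the off-diagonal entries as Dynkin edges (a single edge where a_ij = a_ji = -1; a double or triple edge where a_ij * a_ji = 2 or 3), the diagram is a chain of 5 nodes with a double edge at one end; the terminal node there is the unique short simple root (B_5). One simple-root ordering that puts it in standard form is (alpha_3, alpha_1, alpha_4, alpha_2, alpha_5). So the algebra is type B_5, i.e. so(11).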